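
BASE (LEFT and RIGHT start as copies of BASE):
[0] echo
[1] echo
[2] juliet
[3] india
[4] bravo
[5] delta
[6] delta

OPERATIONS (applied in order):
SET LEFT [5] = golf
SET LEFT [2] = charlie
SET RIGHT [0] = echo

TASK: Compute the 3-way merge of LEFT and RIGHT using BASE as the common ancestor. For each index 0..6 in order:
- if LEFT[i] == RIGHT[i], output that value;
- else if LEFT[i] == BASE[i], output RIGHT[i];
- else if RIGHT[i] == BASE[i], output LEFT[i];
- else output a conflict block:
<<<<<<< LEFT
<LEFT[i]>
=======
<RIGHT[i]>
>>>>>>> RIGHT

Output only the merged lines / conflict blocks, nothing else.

Final LEFT:  [echo, echo, charlie, india, bravo, golf, delta]
Final RIGHT: [echo, echo, juliet, india, bravo, delta, delta]
i=0: L=echo R=echo -> agree -> echo
i=1: L=echo R=echo -> agree -> echo
i=2: L=charlie, R=juliet=BASE -> take LEFT -> charlie
i=3: L=india R=india -> agree -> india
i=4: L=bravo R=bravo -> agree -> bravo
i=5: L=golf, R=delta=BASE -> take LEFT -> golf
i=6: L=delta R=delta -> agree -> delta

Answer: echo
echo
charlie
india
bravo
golf
delta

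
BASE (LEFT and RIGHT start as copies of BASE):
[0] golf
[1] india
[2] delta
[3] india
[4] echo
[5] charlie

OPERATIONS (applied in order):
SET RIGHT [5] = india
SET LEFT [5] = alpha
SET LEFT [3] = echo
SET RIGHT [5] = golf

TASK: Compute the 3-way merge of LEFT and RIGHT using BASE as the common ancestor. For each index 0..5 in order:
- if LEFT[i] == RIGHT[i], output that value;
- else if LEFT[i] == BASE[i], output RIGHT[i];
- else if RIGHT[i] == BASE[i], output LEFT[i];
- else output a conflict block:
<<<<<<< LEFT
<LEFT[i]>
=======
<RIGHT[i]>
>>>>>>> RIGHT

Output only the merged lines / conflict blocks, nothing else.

Answer: golf
india
delta
echo
echo
<<<<<<< LEFT
alpha
=======
golf
>>>>>>> RIGHT

Derivation:
Final LEFT:  [golf, india, delta, echo, echo, alpha]
Final RIGHT: [golf, india, delta, india, echo, golf]
i=0: L=golf R=golf -> agree -> golf
i=1: L=india R=india -> agree -> india
i=2: L=delta R=delta -> agree -> delta
i=3: L=echo, R=india=BASE -> take LEFT -> echo
i=4: L=echo R=echo -> agree -> echo
i=5: BASE=charlie L=alpha R=golf all differ -> CONFLICT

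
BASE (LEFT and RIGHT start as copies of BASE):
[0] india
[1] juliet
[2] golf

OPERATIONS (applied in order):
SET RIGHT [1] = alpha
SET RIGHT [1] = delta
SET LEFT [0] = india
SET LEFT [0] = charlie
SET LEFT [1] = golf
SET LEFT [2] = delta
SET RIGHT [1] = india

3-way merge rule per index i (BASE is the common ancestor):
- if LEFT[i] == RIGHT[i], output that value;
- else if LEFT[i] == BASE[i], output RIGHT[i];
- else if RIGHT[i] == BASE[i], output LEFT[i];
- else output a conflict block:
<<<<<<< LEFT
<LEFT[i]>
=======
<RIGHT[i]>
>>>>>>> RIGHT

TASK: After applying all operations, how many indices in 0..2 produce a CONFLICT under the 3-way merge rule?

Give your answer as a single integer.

Final LEFT:  [charlie, golf, delta]
Final RIGHT: [india, india, golf]
i=0: L=charlie, R=india=BASE -> take LEFT -> charlie
i=1: BASE=juliet L=golf R=india all differ -> CONFLICT
i=2: L=delta, R=golf=BASE -> take LEFT -> delta
Conflict count: 1

Answer: 1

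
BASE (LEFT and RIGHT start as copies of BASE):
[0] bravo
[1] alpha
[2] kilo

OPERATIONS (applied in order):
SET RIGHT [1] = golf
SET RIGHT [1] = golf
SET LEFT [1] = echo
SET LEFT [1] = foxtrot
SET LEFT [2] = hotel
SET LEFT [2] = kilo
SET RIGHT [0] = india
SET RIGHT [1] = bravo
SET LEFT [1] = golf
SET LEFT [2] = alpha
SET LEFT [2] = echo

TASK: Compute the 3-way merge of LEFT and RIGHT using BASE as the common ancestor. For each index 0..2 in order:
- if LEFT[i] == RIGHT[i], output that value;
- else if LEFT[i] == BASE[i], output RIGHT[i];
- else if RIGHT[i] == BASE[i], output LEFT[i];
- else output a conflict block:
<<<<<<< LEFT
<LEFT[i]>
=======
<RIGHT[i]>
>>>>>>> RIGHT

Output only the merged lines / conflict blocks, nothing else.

Final LEFT:  [bravo, golf, echo]
Final RIGHT: [india, bravo, kilo]
i=0: L=bravo=BASE, R=india -> take RIGHT -> india
i=1: BASE=alpha L=golf R=bravo all differ -> CONFLICT
i=2: L=echo, R=kilo=BASE -> take LEFT -> echo

Answer: india
<<<<<<< LEFT
golf
=======
bravo
>>>>>>> RIGHT
echo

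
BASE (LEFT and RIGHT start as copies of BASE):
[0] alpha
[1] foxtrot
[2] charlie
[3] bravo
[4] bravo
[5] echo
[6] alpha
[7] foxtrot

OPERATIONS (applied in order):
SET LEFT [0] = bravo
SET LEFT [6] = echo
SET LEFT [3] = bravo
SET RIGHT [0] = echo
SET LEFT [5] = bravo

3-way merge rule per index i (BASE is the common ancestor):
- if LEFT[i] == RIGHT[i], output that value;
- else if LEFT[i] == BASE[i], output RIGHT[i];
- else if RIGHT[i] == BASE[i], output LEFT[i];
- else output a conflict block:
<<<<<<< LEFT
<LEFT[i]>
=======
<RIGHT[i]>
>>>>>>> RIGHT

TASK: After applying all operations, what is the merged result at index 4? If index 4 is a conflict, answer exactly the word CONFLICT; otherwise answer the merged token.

Answer: bravo

Derivation:
Final LEFT:  [bravo, foxtrot, charlie, bravo, bravo, bravo, echo, foxtrot]
Final RIGHT: [echo, foxtrot, charlie, bravo, bravo, echo, alpha, foxtrot]
i=0: BASE=alpha L=bravo R=echo all differ -> CONFLICT
i=1: L=foxtrot R=foxtrot -> agree -> foxtrot
i=2: L=charlie R=charlie -> agree -> charlie
i=3: L=bravo R=bravo -> agree -> bravo
i=4: L=bravo R=bravo -> agree -> bravo
i=5: L=bravo, R=echo=BASE -> take LEFT -> bravo
i=6: L=echo, R=alpha=BASE -> take LEFT -> echo
i=7: L=foxtrot R=foxtrot -> agree -> foxtrot
Index 4 -> bravo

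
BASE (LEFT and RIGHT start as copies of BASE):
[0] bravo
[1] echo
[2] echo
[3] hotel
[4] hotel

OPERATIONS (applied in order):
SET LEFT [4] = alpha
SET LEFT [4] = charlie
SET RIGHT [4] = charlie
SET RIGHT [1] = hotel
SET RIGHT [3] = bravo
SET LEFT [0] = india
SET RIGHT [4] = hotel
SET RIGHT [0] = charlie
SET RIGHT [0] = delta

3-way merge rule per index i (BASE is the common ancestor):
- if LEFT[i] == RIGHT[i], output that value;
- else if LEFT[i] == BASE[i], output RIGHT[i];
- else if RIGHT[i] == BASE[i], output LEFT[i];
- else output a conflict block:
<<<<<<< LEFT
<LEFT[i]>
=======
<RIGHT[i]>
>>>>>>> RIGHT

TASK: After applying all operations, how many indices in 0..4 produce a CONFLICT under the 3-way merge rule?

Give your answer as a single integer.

Final LEFT:  [india, echo, echo, hotel, charlie]
Final RIGHT: [delta, hotel, echo, bravo, hotel]
i=0: BASE=bravo L=india R=delta all differ -> CONFLICT
i=1: L=echo=BASE, R=hotel -> take RIGHT -> hotel
i=2: L=echo R=echo -> agree -> echo
i=3: L=hotel=BASE, R=bravo -> take RIGHT -> bravo
i=4: L=charlie, R=hotel=BASE -> take LEFT -> charlie
Conflict count: 1

Answer: 1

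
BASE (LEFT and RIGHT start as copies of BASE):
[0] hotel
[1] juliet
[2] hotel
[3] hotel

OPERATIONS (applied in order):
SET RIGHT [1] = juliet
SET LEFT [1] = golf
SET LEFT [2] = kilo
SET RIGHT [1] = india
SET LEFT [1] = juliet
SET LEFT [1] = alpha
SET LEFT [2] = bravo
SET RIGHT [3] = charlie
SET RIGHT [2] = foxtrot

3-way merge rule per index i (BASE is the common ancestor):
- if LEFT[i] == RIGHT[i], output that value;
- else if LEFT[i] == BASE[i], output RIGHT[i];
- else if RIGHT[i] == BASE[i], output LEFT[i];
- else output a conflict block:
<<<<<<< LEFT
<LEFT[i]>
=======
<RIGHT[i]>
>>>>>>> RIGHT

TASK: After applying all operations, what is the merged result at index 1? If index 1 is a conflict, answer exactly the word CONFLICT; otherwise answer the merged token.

Answer: CONFLICT

Derivation:
Final LEFT:  [hotel, alpha, bravo, hotel]
Final RIGHT: [hotel, india, foxtrot, charlie]
i=0: L=hotel R=hotel -> agree -> hotel
i=1: BASE=juliet L=alpha R=india all differ -> CONFLICT
i=2: BASE=hotel L=bravo R=foxtrot all differ -> CONFLICT
i=3: L=hotel=BASE, R=charlie -> take RIGHT -> charlie
Index 1 -> CONFLICT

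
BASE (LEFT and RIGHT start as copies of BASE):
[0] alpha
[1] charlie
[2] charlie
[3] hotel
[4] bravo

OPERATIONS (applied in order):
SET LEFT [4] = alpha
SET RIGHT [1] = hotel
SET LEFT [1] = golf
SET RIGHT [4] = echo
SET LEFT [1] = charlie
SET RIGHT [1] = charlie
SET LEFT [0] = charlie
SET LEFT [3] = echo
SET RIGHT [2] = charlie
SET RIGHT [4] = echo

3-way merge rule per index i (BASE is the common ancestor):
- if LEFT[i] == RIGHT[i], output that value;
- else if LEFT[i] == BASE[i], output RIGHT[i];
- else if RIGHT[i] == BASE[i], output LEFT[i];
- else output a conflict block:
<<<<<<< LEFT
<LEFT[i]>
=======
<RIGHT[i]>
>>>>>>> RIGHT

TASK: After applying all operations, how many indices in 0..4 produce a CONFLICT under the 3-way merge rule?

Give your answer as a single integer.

Final LEFT:  [charlie, charlie, charlie, echo, alpha]
Final RIGHT: [alpha, charlie, charlie, hotel, echo]
i=0: L=charlie, R=alpha=BASE -> take LEFT -> charlie
i=1: L=charlie R=charlie -> agree -> charlie
i=2: L=charlie R=charlie -> agree -> charlie
i=3: L=echo, R=hotel=BASE -> take LEFT -> echo
i=4: BASE=bravo L=alpha R=echo all differ -> CONFLICT
Conflict count: 1

Answer: 1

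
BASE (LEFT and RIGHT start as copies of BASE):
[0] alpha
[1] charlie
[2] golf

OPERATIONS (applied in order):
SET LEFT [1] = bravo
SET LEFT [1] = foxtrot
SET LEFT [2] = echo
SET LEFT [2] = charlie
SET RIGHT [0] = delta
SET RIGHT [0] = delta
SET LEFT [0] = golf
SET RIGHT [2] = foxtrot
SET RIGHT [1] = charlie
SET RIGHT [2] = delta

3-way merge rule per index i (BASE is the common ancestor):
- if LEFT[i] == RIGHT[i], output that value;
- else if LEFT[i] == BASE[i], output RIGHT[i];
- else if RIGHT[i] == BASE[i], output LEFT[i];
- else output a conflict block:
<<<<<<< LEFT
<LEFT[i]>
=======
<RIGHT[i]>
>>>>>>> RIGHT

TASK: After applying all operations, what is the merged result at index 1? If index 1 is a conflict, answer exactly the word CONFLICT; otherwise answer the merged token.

Answer: foxtrot

Derivation:
Final LEFT:  [golf, foxtrot, charlie]
Final RIGHT: [delta, charlie, delta]
i=0: BASE=alpha L=golf R=delta all differ -> CONFLICT
i=1: L=foxtrot, R=charlie=BASE -> take LEFT -> foxtrot
i=2: BASE=golf L=charlie R=delta all differ -> CONFLICT
Index 1 -> foxtrot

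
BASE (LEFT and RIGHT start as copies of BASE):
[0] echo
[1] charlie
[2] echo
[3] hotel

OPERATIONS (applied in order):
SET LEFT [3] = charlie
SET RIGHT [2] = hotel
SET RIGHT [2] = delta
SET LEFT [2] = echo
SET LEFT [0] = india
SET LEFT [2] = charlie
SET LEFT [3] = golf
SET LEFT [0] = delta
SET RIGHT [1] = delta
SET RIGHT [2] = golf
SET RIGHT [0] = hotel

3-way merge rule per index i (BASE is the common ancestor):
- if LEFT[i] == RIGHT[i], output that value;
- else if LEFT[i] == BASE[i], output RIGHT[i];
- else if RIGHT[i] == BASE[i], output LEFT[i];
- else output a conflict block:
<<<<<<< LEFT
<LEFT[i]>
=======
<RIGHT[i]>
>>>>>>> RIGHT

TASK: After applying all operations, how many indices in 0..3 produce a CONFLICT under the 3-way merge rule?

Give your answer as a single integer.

Final LEFT:  [delta, charlie, charlie, golf]
Final RIGHT: [hotel, delta, golf, hotel]
i=0: BASE=echo L=delta R=hotel all differ -> CONFLICT
i=1: L=charlie=BASE, R=delta -> take RIGHT -> delta
i=2: BASE=echo L=charlie R=golf all differ -> CONFLICT
i=3: L=golf, R=hotel=BASE -> take LEFT -> golf
Conflict count: 2

Answer: 2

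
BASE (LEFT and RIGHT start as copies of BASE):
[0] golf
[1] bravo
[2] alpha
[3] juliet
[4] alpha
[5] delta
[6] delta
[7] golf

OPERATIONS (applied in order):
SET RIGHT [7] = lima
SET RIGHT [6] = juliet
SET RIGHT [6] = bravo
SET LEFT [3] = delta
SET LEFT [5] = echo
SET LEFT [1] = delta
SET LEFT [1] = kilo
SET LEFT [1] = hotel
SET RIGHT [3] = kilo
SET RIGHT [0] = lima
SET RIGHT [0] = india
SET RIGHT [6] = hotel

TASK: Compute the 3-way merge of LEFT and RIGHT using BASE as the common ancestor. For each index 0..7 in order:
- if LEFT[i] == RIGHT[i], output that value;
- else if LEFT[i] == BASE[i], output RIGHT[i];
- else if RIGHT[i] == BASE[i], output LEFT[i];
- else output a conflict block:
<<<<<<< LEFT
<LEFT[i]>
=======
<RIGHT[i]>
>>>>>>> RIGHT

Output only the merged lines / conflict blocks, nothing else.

Answer: india
hotel
alpha
<<<<<<< LEFT
delta
=======
kilo
>>>>>>> RIGHT
alpha
echo
hotel
lima

Derivation:
Final LEFT:  [golf, hotel, alpha, delta, alpha, echo, delta, golf]
Final RIGHT: [india, bravo, alpha, kilo, alpha, delta, hotel, lima]
i=0: L=golf=BASE, R=india -> take RIGHT -> india
i=1: L=hotel, R=bravo=BASE -> take LEFT -> hotel
i=2: L=alpha R=alpha -> agree -> alpha
i=3: BASE=juliet L=delta R=kilo all differ -> CONFLICT
i=4: L=alpha R=alpha -> agree -> alpha
i=5: L=echo, R=delta=BASE -> take LEFT -> echo
i=6: L=delta=BASE, R=hotel -> take RIGHT -> hotel
i=7: L=golf=BASE, R=lima -> take RIGHT -> lima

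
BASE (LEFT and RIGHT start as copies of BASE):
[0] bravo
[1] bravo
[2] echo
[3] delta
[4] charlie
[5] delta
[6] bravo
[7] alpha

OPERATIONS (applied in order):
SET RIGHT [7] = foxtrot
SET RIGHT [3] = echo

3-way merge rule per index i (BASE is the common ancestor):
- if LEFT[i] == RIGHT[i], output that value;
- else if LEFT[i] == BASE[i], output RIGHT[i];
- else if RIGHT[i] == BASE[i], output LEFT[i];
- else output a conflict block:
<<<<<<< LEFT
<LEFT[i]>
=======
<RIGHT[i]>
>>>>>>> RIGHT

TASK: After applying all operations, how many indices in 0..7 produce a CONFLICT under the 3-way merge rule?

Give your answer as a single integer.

Final LEFT:  [bravo, bravo, echo, delta, charlie, delta, bravo, alpha]
Final RIGHT: [bravo, bravo, echo, echo, charlie, delta, bravo, foxtrot]
i=0: L=bravo R=bravo -> agree -> bravo
i=1: L=bravo R=bravo -> agree -> bravo
i=2: L=echo R=echo -> agree -> echo
i=3: L=delta=BASE, R=echo -> take RIGHT -> echo
i=4: L=charlie R=charlie -> agree -> charlie
i=5: L=delta R=delta -> agree -> delta
i=6: L=bravo R=bravo -> agree -> bravo
i=7: L=alpha=BASE, R=foxtrot -> take RIGHT -> foxtrot
Conflict count: 0

Answer: 0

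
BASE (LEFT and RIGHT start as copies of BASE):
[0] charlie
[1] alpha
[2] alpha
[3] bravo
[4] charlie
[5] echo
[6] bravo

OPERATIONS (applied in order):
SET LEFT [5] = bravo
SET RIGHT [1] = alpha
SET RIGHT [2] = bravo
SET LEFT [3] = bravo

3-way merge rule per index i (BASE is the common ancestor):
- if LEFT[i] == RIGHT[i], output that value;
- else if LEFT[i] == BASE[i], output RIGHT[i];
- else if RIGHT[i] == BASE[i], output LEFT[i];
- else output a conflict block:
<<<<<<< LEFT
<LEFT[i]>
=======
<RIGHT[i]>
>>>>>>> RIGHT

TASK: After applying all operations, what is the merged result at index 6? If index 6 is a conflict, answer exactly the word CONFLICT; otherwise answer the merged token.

Final LEFT:  [charlie, alpha, alpha, bravo, charlie, bravo, bravo]
Final RIGHT: [charlie, alpha, bravo, bravo, charlie, echo, bravo]
i=0: L=charlie R=charlie -> agree -> charlie
i=1: L=alpha R=alpha -> agree -> alpha
i=2: L=alpha=BASE, R=bravo -> take RIGHT -> bravo
i=3: L=bravo R=bravo -> agree -> bravo
i=4: L=charlie R=charlie -> agree -> charlie
i=5: L=bravo, R=echo=BASE -> take LEFT -> bravo
i=6: L=bravo R=bravo -> agree -> bravo
Index 6 -> bravo

Answer: bravo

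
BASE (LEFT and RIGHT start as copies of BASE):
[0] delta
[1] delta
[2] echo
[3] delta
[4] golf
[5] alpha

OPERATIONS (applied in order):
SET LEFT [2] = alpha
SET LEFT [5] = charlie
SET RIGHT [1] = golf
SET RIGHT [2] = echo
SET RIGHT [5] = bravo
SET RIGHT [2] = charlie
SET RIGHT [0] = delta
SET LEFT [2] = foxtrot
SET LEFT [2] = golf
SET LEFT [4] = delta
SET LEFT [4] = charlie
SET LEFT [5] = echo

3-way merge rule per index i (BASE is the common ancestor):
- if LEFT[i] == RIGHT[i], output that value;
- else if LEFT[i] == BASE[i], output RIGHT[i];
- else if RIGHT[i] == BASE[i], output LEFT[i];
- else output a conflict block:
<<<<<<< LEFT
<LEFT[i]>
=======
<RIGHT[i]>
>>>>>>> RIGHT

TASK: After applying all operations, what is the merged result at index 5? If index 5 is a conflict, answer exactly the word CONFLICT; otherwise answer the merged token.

Answer: CONFLICT

Derivation:
Final LEFT:  [delta, delta, golf, delta, charlie, echo]
Final RIGHT: [delta, golf, charlie, delta, golf, bravo]
i=0: L=delta R=delta -> agree -> delta
i=1: L=delta=BASE, R=golf -> take RIGHT -> golf
i=2: BASE=echo L=golf R=charlie all differ -> CONFLICT
i=3: L=delta R=delta -> agree -> delta
i=4: L=charlie, R=golf=BASE -> take LEFT -> charlie
i=5: BASE=alpha L=echo R=bravo all differ -> CONFLICT
Index 5 -> CONFLICT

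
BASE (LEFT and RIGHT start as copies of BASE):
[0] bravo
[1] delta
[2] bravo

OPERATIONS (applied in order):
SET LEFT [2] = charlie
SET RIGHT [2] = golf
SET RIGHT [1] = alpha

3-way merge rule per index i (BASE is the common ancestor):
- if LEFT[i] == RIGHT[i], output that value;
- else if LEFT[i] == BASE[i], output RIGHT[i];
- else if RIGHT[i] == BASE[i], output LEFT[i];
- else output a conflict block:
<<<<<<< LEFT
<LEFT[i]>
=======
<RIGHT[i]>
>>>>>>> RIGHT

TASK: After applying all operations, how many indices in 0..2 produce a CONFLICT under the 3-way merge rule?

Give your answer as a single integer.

Answer: 1

Derivation:
Final LEFT:  [bravo, delta, charlie]
Final RIGHT: [bravo, alpha, golf]
i=0: L=bravo R=bravo -> agree -> bravo
i=1: L=delta=BASE, R=alpha -> take RIGHT -> alpha
i=2: BASE=bravo L=charlie R=golf all differ -> CONFLICT
Conflict count: 1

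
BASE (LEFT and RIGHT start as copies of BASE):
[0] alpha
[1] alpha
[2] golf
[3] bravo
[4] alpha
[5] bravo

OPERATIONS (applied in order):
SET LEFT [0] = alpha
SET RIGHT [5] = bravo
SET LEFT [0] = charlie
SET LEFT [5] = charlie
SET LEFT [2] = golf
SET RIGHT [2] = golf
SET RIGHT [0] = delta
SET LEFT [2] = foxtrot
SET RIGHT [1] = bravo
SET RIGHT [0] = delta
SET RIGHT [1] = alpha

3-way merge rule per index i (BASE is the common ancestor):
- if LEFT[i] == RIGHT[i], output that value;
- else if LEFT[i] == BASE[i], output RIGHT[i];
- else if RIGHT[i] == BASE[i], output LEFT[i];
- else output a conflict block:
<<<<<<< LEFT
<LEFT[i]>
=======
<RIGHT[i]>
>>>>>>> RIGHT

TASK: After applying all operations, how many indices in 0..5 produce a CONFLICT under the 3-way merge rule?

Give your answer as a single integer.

Final LEFT:  [charlie, alpha, foxtrot, bravo, alpha, charlie]
Final RIGHT: [delta, alpha, golf, bravo, alpha, bravo]
i=0: BASE=alpha L=charlie R=delta all differ -> CONFLICT
i=1: L=alpha R=alpha -> agree -> alpha
i=2: L=foxtrot, R=golf=BASE -> take LEFT -> foxtrot
i=3: L=bravo R=bravo -> agree -> bravo
i=4: L=alpha R=alpha -> agree -> alpha
i=5: L=charlie, R=bravo=BASE -> take LEFT -> charlie
Conflict count: 1

Answer: 1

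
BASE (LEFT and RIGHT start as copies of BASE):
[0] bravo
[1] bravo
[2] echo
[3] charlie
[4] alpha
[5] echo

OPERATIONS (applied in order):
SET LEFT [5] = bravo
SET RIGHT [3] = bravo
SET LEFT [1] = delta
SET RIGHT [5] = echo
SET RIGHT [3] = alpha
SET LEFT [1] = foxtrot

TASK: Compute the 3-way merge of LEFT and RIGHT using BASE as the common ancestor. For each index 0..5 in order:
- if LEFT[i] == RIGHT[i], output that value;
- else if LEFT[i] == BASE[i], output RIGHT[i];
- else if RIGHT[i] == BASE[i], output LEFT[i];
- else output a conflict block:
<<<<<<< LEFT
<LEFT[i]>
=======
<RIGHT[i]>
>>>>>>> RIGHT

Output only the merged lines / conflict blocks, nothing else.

Answer: bravo
foxtrot
echo
alpha
alpha
bravo

Derivation:
Final LEFT:  [bravo, foxtrot, echo, charlie, alpha, bravo]
Final RIGHT: [bravo, bravo, echo, alpha, alpha, echo]
i=0: L=bravo R=bravo -> agree -> bravo
i=1: L=foxtrot, R=bravo=BASE -> take LEFT -> foxtrot
i=2: L=echo R=echo -> agree -> echo
i=3: L=charlie=BASE, R=alpha -> take RIGHT -> alpha
i=4: L=alpha R=alpha -> agree -> alpha
i=5: L=bravo, R=echo=BASE -> take LEFT -> bravo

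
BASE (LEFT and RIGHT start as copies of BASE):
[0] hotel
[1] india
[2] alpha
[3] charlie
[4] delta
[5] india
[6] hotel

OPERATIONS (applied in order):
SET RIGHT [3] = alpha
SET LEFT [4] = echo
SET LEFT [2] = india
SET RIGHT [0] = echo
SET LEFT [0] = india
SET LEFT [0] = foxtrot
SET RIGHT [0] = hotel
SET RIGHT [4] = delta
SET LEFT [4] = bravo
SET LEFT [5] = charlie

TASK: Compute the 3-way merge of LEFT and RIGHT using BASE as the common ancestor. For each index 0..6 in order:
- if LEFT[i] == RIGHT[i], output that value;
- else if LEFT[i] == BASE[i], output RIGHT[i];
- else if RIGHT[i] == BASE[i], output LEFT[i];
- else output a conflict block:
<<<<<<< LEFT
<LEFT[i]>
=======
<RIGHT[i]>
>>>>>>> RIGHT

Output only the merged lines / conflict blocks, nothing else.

Answer: foxtrot
india
india
alpha
bravo
charlie
hotel

Derivation:
Final LEFT:  [foxtrot, india, india, charlie, bravo, charlie, hotel]
Final RIGHT: [hotel, india, alpha, alpha, delta, india, hotel]
i=0: L=foxtrot, R=hotel=BASE -> take LEFT -> foxtrot
i=1: L=india R=india -> agree -> india
i=2: L=india, R=alpha=BASE -> take LEFT -> india
i=3: L=charlie=BASE, R=alpha -> take RIGHT -> alpha
i=4: L=bravo, R=delta=BASE -> take LEFT -> bravo
i=5: L=charlie, R=india=BASE -> take LEFT -> charlie
i=6: L=hotel R=hotel -> agree -> hotel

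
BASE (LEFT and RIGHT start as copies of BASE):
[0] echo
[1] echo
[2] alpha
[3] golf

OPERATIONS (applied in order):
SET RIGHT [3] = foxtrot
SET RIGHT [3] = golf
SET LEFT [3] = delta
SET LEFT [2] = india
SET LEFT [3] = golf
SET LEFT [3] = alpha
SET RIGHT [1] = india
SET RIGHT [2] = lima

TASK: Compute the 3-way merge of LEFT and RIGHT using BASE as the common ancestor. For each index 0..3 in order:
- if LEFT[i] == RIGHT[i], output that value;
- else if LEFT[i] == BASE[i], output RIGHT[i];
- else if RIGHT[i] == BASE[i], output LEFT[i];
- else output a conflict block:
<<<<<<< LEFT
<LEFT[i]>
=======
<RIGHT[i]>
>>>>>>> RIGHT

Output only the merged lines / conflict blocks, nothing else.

Final LEFT:  [echo, echo, india, alpha]
Final RIGHT: [echo, india, lima, golf]
i=0: L=echo R=echo -> agree -> echo
i=1: L=echo=BASE, R=india -> take RIGHT -> india
i=2: BASE=alpha L=india R=lima all differ -> CONFLICT
i=3: L=alpha, R=golf=BASE -> take LEFT -> alpha

Answer: echo
india
<<<<<<< LEFT
india
=======
lima
>>>>>>> RIGHT
alpha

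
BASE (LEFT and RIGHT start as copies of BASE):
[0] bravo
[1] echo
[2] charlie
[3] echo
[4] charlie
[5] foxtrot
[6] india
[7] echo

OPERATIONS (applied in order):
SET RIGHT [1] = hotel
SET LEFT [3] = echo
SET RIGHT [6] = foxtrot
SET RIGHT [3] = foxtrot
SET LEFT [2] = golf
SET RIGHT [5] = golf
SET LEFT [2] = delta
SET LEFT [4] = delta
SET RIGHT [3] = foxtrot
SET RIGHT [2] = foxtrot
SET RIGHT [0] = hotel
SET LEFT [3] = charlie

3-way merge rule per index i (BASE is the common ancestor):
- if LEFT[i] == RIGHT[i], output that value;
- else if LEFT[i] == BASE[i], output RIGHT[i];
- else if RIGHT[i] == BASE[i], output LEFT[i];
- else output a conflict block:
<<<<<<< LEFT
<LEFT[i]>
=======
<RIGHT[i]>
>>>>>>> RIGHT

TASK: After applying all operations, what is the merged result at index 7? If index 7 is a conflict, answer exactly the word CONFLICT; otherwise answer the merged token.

Final LEFT:  [bravo, echo, delta, charlie, delta, foxtrot, india, echo]
Final RIGHT: [hotel, hotel, foxtrot, foxtrot, charlie, golf, foxtrot, echo]
i=0: L=bravo=BASE, R=hotel -> take RIGHT -> hotel
i=1: L=echo=BASE, R=hotel -> take RIGHT -> hotel
i=2: BASE=charlie L=delta R=foxtrot all differ -> CONFLICT
i=3: BASE=echo L=charlie R=foxtrot all differ -> CONFLICT
i=4: L=delta, R=charlie=BASE -> take LEFT -> delta
i=5: L=foxtrot=BASE, R=golf -> take RIGHT -> golf
i=6: L=india=BASE, R=foxtrot -> take RIGHT -> foxtrot
i=7: L=echo R=echo -> agree -> echo
Index 7 -> echo

Answer: echo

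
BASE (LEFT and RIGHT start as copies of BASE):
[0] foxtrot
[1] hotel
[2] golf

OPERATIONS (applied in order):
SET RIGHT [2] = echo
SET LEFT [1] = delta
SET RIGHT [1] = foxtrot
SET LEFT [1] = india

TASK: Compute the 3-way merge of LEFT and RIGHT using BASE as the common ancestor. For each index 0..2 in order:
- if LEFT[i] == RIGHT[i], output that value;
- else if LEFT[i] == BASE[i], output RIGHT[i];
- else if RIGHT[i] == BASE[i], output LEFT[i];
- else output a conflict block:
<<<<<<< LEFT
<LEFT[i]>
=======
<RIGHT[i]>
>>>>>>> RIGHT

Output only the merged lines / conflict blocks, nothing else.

Final LEFT:  [foxtrot, india, golf]
Final RIGHT: [foxtrot, foxtrot, echo]
i=0: L=foxtrot R=foxtrot -> agree -> foxtrot
i=1: BASE=hotel L=india R=foxtrot all differ -> CONFLICT
i=2: L=golf=BASE, R=echo -> take RIGHT -> echo

Answer: foxtrot
<<<<<<< LEFT
india
=======
foxtrot
>>>>>>> RIGHT
echo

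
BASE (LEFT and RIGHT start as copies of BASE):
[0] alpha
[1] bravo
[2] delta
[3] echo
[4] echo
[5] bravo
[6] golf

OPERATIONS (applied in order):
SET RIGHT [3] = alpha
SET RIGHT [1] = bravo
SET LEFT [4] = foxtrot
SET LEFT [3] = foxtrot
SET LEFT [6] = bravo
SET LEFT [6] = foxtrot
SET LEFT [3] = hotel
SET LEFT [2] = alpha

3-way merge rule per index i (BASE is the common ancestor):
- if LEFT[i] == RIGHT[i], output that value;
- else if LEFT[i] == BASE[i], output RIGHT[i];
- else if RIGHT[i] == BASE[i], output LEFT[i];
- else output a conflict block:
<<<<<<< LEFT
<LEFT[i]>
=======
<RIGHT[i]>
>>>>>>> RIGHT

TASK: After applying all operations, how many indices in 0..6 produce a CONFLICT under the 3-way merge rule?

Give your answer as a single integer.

Answer: 1

Derivation:
Final LEFT:  [alpha, bravo, alpha, hotel, foxtrot, bravo, foxtrot]
Final RIGHT: [alpha, bravo, delta, alpha, echo, bravo, golf]
i=0: L=alpha R=alpha -> agree -> alpha
i=1: L=bravo R=bravo -> agree -> bravo
i=2: L=alpha, R=delta=BASE -> take LEFT -> alpha
i=3: BASE=echo L=hotel R=alpha all differ -> CONFLICT
i=4: L=foxtrot, R=echo=BASE -> take LEFT -> foxtrot
i=5: L=bravo R=bravo -> agree -> bravo
i=6: L=foxtrot, R=golf=BASE -> take LEFT -> foxtrot
Conflict count: 1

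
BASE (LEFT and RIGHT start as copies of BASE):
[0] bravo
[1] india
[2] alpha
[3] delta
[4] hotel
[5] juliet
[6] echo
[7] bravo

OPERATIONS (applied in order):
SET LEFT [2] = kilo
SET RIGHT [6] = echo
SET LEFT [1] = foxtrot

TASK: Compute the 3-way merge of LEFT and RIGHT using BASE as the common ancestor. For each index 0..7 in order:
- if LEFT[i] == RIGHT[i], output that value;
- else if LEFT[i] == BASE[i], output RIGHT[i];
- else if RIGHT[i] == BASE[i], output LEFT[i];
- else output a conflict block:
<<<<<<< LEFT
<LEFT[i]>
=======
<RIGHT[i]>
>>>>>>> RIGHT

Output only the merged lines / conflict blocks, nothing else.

Answer: bravo
foxtrot
kilo
delta
hotel
juliet
echo
bravo

Derivation:
Final LEFT:  [bravo, foxtrot, kilo, delta, hotel, juliet, echo, bravo]
Final RIGHT: [bravo, india, alpha, delta, hotel, juliet, echo, bravo]
i=0: L=bravo R=bravo -> agree -> bravo
i=1: L=foxtrot, R=india=BASE -> take LEFT -> foxtrot
i=2: L=kilo, R=alpha=BASE -> take LEFT -> kilo
i=3: L=delta R=delta -> agree -> delta
i=4: L=hotel R=hotel -> agree -> hotel
i=5: L=juliet R=juliet -> agree -> juliet
i=6: L=echo R=echo -> agree -> echo
i=7: L=bravo R=bravo -> agree -> bravo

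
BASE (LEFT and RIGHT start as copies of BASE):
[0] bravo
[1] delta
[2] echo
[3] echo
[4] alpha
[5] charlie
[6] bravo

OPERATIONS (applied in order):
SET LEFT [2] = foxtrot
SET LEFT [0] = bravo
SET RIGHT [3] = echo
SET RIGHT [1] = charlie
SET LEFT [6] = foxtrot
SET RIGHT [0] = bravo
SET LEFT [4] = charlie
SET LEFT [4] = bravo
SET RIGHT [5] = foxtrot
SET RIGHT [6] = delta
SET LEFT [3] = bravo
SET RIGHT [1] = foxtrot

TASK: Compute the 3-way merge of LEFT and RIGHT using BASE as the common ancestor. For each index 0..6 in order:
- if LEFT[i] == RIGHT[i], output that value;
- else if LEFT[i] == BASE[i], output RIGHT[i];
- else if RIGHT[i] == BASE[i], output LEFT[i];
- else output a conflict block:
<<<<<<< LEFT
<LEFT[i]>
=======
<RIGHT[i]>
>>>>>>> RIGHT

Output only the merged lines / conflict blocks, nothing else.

Answer: bravo
foxtrot
foxtrot
bravo
bravo
foxtrot
<<<<<<< LEFT
foxtrot
=======
delta
>>>>>>> RIGHT

Derivation:
Final LEFT:  [bravo, delta, foxtrot, bravo, bravo, charlie, foxtrot]
Final RIGHT: [bravo, foxtrot, echo, echo, alpha, foxtrot, delta]
i=0: L=bravo R=bravo -> agree -> bravo
i=1: L=delta=BASE, R=foxtrot -> take RIGHT -> foxtrot
i=2: L=foxtrot, R=echo=BASE -> take LEFT -> foxtrot
i=3: L=bravo, R=echo=BASE -> take LEFT -> bravo
i=4: L=bravo, R=alpha=BASE -> take LEFT -> bravo
i=5: L=charlie=BASE, R=foxtrot -> take RIGHT -> foxtrot
i=6: BASE=bravo L=foxtrot R=delta all differ -> CONFLICT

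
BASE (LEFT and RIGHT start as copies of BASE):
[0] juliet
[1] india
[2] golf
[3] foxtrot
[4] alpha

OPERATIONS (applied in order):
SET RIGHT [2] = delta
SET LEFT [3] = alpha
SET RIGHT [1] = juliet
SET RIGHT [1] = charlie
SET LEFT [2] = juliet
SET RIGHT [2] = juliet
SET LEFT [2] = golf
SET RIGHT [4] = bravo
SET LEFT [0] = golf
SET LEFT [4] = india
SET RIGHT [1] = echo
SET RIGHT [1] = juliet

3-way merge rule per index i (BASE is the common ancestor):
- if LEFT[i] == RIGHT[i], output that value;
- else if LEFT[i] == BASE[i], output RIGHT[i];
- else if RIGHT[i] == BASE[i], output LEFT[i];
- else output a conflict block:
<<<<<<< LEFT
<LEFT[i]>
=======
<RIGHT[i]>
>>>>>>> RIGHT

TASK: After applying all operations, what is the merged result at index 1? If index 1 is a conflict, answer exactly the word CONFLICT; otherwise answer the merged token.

Answer: juliet

Derivation:
Final LEFT:  [golf, india, golf, alpha, india]
Final RIGHT: [juliet, juliet, juliet, foxtrot, bravo]
i=0: L=golf, R=juliet=BASE -> take LEFT -> golf
i=1: L=india=BASE, R=juliet -> take RIGHT -> juliet
i=2: L=golf=BASE, R=juliet -> take RIGHT -> juliet
i=3: L=alpha, R=foxtrot=BASE -> take LEFT -> alpha
i=4: BASE=alpha L=india R=bravo all differ -> CONFLICT
Index 1 -> juliet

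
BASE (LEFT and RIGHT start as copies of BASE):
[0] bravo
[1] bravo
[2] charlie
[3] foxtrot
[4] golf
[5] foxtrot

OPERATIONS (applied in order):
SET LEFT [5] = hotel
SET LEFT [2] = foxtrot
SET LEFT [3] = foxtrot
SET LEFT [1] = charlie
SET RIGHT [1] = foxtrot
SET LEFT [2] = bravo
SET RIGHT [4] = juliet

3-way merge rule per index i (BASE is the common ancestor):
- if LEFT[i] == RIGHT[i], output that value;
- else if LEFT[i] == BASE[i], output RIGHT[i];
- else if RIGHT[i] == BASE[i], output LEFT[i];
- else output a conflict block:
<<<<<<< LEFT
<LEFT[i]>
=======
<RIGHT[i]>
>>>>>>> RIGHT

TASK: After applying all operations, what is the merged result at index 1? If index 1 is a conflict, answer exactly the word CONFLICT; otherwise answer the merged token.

Answer: CONFLICT

Derivation:
Final LEFT:  [bravo, charlie, bravo, foxtrot, golf, hotel]
Final RIGHT: [bravo, foxtrot, charlie, foxtrot, juliet, foxtrot]
i=0: L=bravo R=bravo -> agree -> bravo
i=1: BASE=bravo L=charlie R=foxtrot all differ -> CONFLICT
i=2: L=bravo, R=charlie=BASE -> take LEFT -> bravo
i=3: L=foxtrot R=foxtrot -> agree -> foxtrot
i=4: L=golf=BASE, R=juliet -> take RIGHT -> juliet
i=5: L=hotel, R=foxtrot=BASE -> take LEFT -> hotel
Index 1 -> CONFLICT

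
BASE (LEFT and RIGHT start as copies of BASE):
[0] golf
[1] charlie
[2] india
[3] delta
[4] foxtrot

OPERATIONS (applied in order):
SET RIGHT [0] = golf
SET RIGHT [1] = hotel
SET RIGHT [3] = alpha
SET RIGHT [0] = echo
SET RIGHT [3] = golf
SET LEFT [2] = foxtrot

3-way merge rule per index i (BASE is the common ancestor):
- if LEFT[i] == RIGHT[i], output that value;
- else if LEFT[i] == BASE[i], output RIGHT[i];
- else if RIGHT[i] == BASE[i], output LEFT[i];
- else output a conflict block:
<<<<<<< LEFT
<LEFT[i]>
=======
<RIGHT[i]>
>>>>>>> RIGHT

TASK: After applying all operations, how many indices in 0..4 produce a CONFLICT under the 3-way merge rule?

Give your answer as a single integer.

Answer: 0

Derivation:
Final LEFT:  [golf, charlie, foxtrot, delta, foxtrot]
Final RIGHT: [echo, hotel, india, golf, foxtrot]
i=0: L=golf=BASE, R=echo -> take RIGHT -> echo
i=1: L=charlie=BASE, R=hotel -> take RIGHT -> hotel
i=2: L=foxtrot, R=india=BASE -> take LEFT -> foxtrot
i=3: L=delta=BASE, R=golf -> take RIGHT -> golf
i=4: L=foxtrot R=foxtrot -> agree -> foxtrot
Conflict count: 0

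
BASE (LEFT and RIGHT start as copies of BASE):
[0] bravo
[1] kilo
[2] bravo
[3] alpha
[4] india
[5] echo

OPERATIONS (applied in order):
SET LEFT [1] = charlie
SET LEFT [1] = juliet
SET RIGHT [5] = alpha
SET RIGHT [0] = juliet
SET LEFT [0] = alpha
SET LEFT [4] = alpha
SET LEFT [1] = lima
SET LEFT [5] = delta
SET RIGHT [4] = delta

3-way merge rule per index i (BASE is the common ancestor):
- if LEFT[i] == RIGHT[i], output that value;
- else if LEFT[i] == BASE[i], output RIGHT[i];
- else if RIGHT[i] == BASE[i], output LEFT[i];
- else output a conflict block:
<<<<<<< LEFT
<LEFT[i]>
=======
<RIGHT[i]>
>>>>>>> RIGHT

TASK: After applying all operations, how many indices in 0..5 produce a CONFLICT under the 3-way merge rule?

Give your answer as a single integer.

Final LEFT:  [alpha, lima, bravo, alpha, alpha, delta]
Final RIGHT: [juliet, kilo, bravo, alpha, delta, alpha]
i=0: BASE=bravo L=alpha R=juliet all differ -> CONFLICT
i=1: L=lima, R=kilo=BASE -> take LEFT -> lima
i=2: L=bravo R=bravo -> agree -> bravo
i=3: L=alpha R=alpha -> agree -> alpha
i=4: BASE=india L=alpha R=delta all differ -> CONFLICT
i=5: BASE=echo L=delta R=alpha all differ -> CONFLICT
Conflict count: 3

Answer: 3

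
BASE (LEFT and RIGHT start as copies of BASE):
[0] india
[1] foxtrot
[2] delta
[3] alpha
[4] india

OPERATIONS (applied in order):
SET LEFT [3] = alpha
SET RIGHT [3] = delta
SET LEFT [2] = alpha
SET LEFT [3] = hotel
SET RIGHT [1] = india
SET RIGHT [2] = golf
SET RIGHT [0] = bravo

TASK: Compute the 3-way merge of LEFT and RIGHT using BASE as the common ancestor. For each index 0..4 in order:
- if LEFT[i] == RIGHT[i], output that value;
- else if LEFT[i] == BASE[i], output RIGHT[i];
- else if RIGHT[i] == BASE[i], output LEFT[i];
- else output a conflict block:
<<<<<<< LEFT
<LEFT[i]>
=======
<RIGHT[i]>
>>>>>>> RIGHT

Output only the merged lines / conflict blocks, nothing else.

Final LEFT:  [india, foxtrot, alpha, hotel, india]
Final RIGHT: [bravo, india, golf, delta, india]
i=0: L=india=BASE, R=bravo -> take RIGHT -> bravo
i=1: L=foxtrot=BASE, R=india -> take RIGHT -> india
i=2: BASE=delta L=alpha R=golf all differ -> CONFLICT
i=3: BASE=alpha L=hotel R=delta all differ -> CONFLICT
i=4: L=india R=india -> agree -> india

Answer: bravo
india
<<<<<<< LEFT
alpha
=======
golf
>>>>>>> RIGHT
<<<<<<< LEFT
hotel
=======
delta
>>>>>>> RIGHT
india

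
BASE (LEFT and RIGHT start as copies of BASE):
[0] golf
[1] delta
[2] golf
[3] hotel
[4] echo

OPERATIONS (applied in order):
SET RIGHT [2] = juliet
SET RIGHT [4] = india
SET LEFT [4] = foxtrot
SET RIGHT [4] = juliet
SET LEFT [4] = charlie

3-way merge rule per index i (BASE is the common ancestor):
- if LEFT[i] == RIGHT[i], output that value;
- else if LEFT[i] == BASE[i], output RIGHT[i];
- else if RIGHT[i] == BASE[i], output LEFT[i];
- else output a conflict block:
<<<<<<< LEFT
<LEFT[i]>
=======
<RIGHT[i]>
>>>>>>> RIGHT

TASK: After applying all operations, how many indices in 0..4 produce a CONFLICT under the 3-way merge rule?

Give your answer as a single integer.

Answer: 1

Derivation:
Final LEFT:  [golf, delta, golf, hotel, charlie]
Final RIGHT: [golf, delta, juliet, hotel, juliet]
i=0: L=golf R=golf -> agree -> golf
i=1: L=delta R=delta -> agree -> delta
i=2: L=golf=BASE, R=juliet -> take RIGHT -> juliet
i=3: L=hotel R=hotel -> agree -> hotel
i=4: BASE=echo L=charlie R=juliet all differ -> CONFLICT
Conflict count: 1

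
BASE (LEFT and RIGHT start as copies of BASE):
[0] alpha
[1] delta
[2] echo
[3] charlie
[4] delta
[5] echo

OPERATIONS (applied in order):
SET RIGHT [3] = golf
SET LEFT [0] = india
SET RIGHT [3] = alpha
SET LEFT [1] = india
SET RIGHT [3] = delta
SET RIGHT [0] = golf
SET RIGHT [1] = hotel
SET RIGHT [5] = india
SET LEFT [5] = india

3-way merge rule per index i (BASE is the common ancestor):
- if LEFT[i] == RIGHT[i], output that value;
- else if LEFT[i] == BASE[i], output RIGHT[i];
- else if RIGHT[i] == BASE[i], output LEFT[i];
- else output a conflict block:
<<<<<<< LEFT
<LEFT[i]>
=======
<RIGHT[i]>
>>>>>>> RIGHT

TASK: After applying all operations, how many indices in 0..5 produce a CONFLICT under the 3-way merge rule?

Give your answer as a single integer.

Answer: 2

Derivation:
Final LEFT:  [india, india, echo, charlie, delta, india]
Final RIGHT: [golf, hotel, echo, delta, delta, india]
i=0: BASE=alpha L=india R=golf all differ -> CONFLICT
i=1: BASE=delta L=india R=hotel all differ -> CONFLICT
i=2: L=echo R=echo -> agree -> echo
i=3: L=charlie=BASE, R=delta -> take RIGHT -> delta
i=4: L=delta R=delta -> agree -> delta
i=5: L=india R=india -> agree -> india
Conflict count: 2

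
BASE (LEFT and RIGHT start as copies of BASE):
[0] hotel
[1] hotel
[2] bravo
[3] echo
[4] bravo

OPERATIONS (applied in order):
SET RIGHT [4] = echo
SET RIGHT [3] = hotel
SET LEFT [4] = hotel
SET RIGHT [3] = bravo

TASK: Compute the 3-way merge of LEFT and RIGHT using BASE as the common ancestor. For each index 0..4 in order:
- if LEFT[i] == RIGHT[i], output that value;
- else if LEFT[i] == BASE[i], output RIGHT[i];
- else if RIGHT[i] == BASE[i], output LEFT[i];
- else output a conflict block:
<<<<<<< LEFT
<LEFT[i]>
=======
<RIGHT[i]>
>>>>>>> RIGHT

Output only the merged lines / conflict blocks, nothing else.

Answer: hotel
hotel
bravo
bravo
<<<<<<< LEFT
hotel
=======
echo
>>>>>>> RIGHT

Derivation:
Final LEFT:  [hotel, hotel, bravo, echo, hotel]
Final RIGHT: [hotel, hotel, bravo, bravo, echo]
i=0: L=hotel R=hotel -> agree -> hotel
i=1: L=hotel R=hotel -> agree -> hotel
i=2: L=bravo R=bravo -> agree -> bravo
i=3: L=echo=BASE, R=bravo -> take RIGHT -> bravo
i=4: BASE=bravo L=hotel R=echo all differ -> CONFLICT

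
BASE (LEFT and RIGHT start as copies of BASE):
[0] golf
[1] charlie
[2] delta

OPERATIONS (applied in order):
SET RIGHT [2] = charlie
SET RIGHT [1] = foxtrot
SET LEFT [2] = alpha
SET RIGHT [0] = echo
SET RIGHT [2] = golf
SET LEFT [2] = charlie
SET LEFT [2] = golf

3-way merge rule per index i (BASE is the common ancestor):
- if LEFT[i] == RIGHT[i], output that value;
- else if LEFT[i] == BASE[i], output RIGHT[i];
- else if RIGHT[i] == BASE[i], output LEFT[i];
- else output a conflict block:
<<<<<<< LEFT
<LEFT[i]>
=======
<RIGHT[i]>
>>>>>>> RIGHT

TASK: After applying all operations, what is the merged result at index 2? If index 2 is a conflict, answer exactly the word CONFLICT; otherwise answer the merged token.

Final LEFT:  [golf, charlie, golf]
Final RIGHT: [echo, foxtrot, golf]
i=0: L=golf=BASE, R=echo -> take RIGHT -> echo
i=1: L=charlie=BASE, R=foxtrot -> take RIGHT -> foxtrot
i=2: L=golf R=golf -> agree -> golf
Index 2 -> golf

Answer: golf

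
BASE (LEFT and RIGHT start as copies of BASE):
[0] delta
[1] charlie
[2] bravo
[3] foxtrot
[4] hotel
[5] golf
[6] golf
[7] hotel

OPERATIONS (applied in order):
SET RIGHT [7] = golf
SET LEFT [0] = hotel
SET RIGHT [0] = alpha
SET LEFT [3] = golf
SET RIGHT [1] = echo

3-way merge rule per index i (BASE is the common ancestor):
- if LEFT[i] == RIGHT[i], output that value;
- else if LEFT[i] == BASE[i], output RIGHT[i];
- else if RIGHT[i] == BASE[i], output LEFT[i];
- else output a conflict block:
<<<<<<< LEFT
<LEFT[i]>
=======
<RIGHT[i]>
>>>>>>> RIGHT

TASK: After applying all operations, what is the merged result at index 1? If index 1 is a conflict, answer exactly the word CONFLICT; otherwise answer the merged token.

Final LEFT:  [hotel, charlie, bravo, golf, hotel, golf, golf, hotel]
Final RIGHT: [alpha, echo, bravo, foxtrot, hotel, golf, golf, golf]
i=0: BASE=delta L=hotel R=alpha all differ -> CONFLICT
i=1: L=charlie=BASE, R=echo -> take RIGHT -> echo
i=2: L=bravo R=bravo -> agree -> bravo
i=3: L=golf, R=foxtrot=BASE -> take LEFT -> golf
i=4: L=hotel R=hotel -> agree -> hotel
i=5: L=golf R=golf -> agree -> golf
i=6: L=golf R=golf -> agree -> golf
i=7: L=hotel=BASE, R=golf -> take RIGHT -> golf
Index 1 -> echo

Answer: echo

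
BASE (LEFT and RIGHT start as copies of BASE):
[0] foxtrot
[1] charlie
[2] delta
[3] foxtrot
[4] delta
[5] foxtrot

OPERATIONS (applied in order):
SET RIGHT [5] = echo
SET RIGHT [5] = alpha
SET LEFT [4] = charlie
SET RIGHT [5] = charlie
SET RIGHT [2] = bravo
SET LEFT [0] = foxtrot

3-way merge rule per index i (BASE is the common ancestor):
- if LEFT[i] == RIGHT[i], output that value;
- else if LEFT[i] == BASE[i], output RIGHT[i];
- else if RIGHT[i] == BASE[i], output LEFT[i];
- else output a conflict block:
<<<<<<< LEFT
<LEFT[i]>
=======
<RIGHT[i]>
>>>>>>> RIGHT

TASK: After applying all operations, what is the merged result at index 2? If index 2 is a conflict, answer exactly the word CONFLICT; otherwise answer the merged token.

Answer: bravo

Derivation:
Final LEFT:  [foxtrot, charlie, delta, foxtrot, charlie, foxtrot]
Final RIGHT: [foxtrot, charlie, bravo, foxtrot, delta, charlie]
i=0: L=foxtrot R=foxtrot -> agree -> foxtrot
i=1: L=charlie R=charlie -> agree -> charlie
i=2: L=delta=BASE, R=bravo -> take RIGHT -> bravo
i=3: L=foxtrot R=foxtrot -> agree -> foxtrot
i=4: L=charlie, R=delta=BASE -> take LEFT -> charlie
i=5: L=foxtrot=BASE, R=charlie -> take RIGHT -> charlie
Index 2 -> bravo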